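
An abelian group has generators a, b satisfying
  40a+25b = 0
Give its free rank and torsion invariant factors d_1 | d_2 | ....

Answer: M ≅ ℤ^1 ⊕ ℤ/5

Derivation:
rank_ℚ(R)=1; free=2−1=1
SNF(R) diag = [5] → torsion [5]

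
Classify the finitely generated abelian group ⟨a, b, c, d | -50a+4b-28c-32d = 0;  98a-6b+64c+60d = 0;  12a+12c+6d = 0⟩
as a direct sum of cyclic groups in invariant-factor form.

rank_ℚ(R)=3; free=4−3=1
SNF(R) diag = [2, 2, 6] → torsion [2, 2, 6]

Answer: M ≅ ℤ^1 ⊕ ℤ/2 ⊕ ℤ/2 ⊕ ℤ/6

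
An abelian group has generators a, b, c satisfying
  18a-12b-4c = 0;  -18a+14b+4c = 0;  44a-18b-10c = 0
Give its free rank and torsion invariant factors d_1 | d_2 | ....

rank_ℚ(R)=3; free=3−3=0
SNF(R) diag = [2, 2, 2] → torsion [2, 2, 2]

Answer: M ≅ ℤ/2 ⊕ ℤ/2 ⊕ ℤ/2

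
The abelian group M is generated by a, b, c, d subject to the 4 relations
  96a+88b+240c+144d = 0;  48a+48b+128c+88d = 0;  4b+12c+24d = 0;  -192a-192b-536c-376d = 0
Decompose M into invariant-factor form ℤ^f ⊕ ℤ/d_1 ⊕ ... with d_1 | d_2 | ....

rank_ℚ(R)=4; free=4−4=0
SNF(R) diag = [4, 8, 24, 48] → torsion [4, 8, 24, 48]

Answer: M ≅ ℤ/4 ⊕ ℤ/8 ⊕ ℤ/24 ⊕ ℤ/48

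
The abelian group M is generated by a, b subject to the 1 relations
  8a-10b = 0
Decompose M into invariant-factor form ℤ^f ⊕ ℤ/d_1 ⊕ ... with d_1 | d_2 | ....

rank_ℚ(R)=1; free=2−1=1
SNF(R) diag = [2] → torsion [2]

Answer: M ≅ ℤ^1 ⊕ ℤ/2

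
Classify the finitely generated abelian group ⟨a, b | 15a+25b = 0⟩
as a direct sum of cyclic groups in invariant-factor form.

Answer: M ≅ ℤ^1 ⊕ ℤ/5

Derivation:
rank_ℚ(R)=1; free=2−1=1
SNF(R) diag = [5] → torsion [5]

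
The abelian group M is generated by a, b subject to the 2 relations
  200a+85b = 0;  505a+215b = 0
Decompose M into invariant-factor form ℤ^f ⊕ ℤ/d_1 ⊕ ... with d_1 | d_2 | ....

Answer: M ≅ ℤ/5 ⊕ ℤ/15

Derivation:
rank_ℚ(R)=2; free=2−2=0
SNF(R) diag = [5, 15] → torsion [5, 15]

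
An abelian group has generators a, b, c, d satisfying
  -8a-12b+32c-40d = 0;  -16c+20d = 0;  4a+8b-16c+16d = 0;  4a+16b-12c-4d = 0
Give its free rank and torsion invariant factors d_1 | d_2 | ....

Answer: M ≅ ℤ/4 ⊕ ℤ/4 ⊕ ℤ/4 ⊕ ℤ/4

Derivation:
rank_ℚ(R)=4; free=4−4=0
SNF(R) diag = [4, 4, 4, 4] → torsion [4, 4, 4, 4]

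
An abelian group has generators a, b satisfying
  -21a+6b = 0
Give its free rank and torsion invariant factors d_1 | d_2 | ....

rank_ℚ(R)=1; free=2−1=1
SNF(R) diag = [3] → torsion [3]

Answer: M ≅ ℤ^1 ⊕ ℤ/3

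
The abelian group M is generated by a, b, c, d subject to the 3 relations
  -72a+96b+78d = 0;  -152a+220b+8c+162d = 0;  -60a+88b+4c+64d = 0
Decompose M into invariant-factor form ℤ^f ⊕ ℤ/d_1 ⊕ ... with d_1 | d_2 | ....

rank_ℚ(R)=3; free=4−3=1
SNF(R) diag = [2, 4, 12] → torsion [2, 4, 12]

Answer: M ≅ ℤ^1 ⊕ ℤ/2 ⊕ ℤ/4 ⊕ ℤ/12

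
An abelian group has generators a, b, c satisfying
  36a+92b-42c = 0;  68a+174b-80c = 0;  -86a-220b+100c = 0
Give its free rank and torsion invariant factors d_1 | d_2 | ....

rank_ℚ(R)=3; free=3−3=0
SNF(R) diag = [2, 2, 2] → torsion [2, 2, 2]

Answer: M ≅ ℤ/2 ⊕ ℤ/2 ⊕ ℤ/2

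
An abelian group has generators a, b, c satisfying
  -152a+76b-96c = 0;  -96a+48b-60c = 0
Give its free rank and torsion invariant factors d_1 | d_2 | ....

rank_ℚ(R)=2; free=3−2=1
SNF(R) diag = [4, 12] → torsion [4, 12]

Answer: M ≅ ℤ^1 ⊕ ℤ/4 ⊕ ℤ/12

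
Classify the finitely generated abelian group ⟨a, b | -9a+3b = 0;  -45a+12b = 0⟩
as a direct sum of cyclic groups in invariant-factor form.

Answer: M ≅ ℤ/3 ⊕ ℤ/9

Derivation:
rank_ℚ(R)=2; free=2−2=0
SNF(R) diag = [3, 9] → torsion [3, 9]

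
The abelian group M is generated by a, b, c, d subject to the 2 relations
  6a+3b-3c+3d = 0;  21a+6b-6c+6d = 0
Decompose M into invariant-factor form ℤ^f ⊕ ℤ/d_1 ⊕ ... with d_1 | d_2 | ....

Answer: M ≅ ℤ^2 ⊕ ℤ/3 ⊕ ℤ/9

Derivation:
rank_ℚ(R)=2; free=4−2=2
SNF(R) diag = [3, 9] → torsion [3, 9]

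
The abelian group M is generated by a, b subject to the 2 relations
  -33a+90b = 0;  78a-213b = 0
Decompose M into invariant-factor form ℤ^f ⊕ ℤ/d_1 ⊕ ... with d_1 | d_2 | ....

rank_ℚ(R)=2; free=2−2=0
SNF(R) diag = [3, 3] → torsion [3, 3]

Answer: M ≅ ℤ/3 ⊕ ℤ/3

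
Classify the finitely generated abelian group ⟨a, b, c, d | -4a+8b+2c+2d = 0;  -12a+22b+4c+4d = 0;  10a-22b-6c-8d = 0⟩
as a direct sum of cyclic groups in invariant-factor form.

Answer: M ≅ ℤ^1 ⊕ ℤ/2 ⊕ ℤ/2 ⊕ ℤ/2

Derivation:
rank_ℚ(R)=3; free=4−3=1
SNF(R) diag = [2, 2, 2] → torsion [2, 2, 2]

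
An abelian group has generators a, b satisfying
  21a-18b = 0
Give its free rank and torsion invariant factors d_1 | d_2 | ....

Answer: M ≅ ℤ^1 ⊕ ℤ/3

Derivation:
rank_ℚ(R)=1; free=2−1=1
SNF(R) diag = [3] → torsion [3]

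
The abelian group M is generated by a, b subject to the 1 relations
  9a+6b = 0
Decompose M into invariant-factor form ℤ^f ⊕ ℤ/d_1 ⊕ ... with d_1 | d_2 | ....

Answer: M ≅ ℤ^1 ⊕ ℤ/3

Derivation:
rank_ℚ(R)=1; free=2−1=1
SNF(R) diag = [3] → torsion [3]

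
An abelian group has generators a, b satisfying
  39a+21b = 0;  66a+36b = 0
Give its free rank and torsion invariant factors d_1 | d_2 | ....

rank_ℚ(R)=2; free=2−2=0
SNF(R) diag = [3, 6] → torsion [3, 6]

Answer: M ≅ ℤ/3 ⊕ ℤ/6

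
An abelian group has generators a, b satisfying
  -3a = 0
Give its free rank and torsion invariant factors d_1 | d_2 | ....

rank_ℚ(R)=1; free=2−1=1
SNF(R) diag = [3] → torsion [3]

Answer: M ≅ ℤ^1 ⊕ ℤ/3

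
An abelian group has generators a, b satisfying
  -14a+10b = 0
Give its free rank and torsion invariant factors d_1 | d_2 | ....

rank_ℚ(R)=1; free=2−1=1
SNF(R) diag = [2] → torsion [2]

Answer: M ≅ ℤ^1 ⊕ ℤ/2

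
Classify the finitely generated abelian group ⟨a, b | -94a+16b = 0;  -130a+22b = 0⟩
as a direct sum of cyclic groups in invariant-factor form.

Answer: M ≅ ℤ/2 ⊕ ℤ/6

Derivation:
rank_ℚ(R)=2; free=2−2=0
SNF(R) diag = [2, 6] → torsion [2, 6]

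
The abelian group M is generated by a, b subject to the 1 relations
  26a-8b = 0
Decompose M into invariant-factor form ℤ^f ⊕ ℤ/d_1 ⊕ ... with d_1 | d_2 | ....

rank_ℚ(R)=1; free=2−1=1
SNF(R) diag = [2] → torsion [2]

Answer: M ≅ ℤ^1 ⊕ ℤ/2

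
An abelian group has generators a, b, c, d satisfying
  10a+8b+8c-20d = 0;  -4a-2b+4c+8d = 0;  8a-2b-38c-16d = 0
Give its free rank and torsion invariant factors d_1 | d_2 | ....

Answer: M ≅ ℤ^1 ⊕ ℤ/2 ⊕ ℤ/6 ⊕ ℤ/6

Derivation:
rank_ℚ(R)=3; free=4−3=1
SNF(R) diag = [2, 6, 6] → torsion [2, 6, 6]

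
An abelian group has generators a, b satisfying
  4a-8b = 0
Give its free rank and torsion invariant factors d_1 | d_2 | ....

rank_ℚ(R)=1; free=2−1=1
SNF(R) diag = [4] → torsion [4]

Answer: M ≅ ℤ^1 ⊕ ℤ/4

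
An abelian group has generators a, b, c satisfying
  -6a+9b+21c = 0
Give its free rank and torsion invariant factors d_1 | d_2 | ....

rank_ℚ(R)=1; free=3−1=2
SNF(R) diag = [3] → torsion [3]

Answer: M ≅ ℤ^2 ⊕ ℤ/3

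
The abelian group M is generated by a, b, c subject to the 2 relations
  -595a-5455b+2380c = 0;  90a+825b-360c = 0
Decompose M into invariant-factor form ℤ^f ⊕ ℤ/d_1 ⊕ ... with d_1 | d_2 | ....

Answer: M ≅ ℤ^1 ⊕ ℤ/5 ⊕ ℤ/15

Derivation:
rank_ℚ(R)=2; free=3−2=1
SNF(R) diag = [5, 15] → torsion [5, 15]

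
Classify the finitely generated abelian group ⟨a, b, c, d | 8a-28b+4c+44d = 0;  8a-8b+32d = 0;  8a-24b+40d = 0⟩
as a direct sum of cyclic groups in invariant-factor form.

Answer: M ≅ ℤ^1 ⊕ ℤ/4 ⊕ ℤ/8 ⊕ ℤ/8

Derivation:
rank_ℚ(R)=3; free=4−3=1
SNF(R) diag = [4, 8, 8] → torsion [4, 8, 8]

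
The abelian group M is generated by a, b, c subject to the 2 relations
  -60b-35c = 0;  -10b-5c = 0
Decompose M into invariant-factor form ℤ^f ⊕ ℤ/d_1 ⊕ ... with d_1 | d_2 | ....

rank_ℚ(R)=2; free=3−2=1
SNF(R) diag = [5, 10] → torsion [5, 10]

Answer: M ≅ ℤ^1 ⊕ ℤ/5 ⊕ ℤ/10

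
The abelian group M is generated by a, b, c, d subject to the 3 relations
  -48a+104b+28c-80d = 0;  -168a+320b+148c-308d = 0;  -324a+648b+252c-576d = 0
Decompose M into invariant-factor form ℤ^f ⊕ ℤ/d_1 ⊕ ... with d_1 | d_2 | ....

Answer: M ≅ ℤ^1 ⊕ ℤ/4 ⊕ ℤ/12 ⊕ ℤ/36

Derivation:
rank_ℚ(R)=3; free=4−3=1
SNF(R) diag = [4, 12, 36] → torsion [4, 12, 36]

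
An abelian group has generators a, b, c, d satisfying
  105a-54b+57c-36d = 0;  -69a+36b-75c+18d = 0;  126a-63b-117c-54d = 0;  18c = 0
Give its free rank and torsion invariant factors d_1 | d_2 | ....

rank_ℚ(R)=4; free=4−4=0
SNF(R) diag = [3, 9, 18, 18] → torsion [3, 9, 18, 18]

Answer: M ≅ ℤ/3 ⊕ ℤ/9 ⊕ ℤ/18 ⊕ ℤ/18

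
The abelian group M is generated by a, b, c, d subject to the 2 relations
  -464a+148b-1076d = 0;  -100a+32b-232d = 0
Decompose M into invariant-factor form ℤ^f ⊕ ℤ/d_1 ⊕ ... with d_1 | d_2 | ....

Answer: M ≅ ℤ^2 ⊕ ℤ/4 ⊕ ℤ/12

Derivation:
rank_ℚ(R)=2; free=4−2=2
SNF(R) diag = [4, 12] → torsion [4, 12]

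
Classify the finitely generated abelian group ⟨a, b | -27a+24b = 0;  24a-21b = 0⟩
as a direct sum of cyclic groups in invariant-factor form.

Answer: M ≅ ℤ/3 ⊕ ℤ/3

Derivation:
rank_ℚ(R)=2; free=2−2=0
SNF(R) diag = [3, 3] → torsion [3, 3]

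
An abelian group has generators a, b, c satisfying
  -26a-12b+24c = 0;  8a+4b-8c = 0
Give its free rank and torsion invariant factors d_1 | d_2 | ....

Answer: M ≅ ℤ^1 ⊕ ℤ/2 ⊕ ℤ/4

Derivation:
rank_ℚ(R)=2; free=3−2=1
SNF(R) diag = [2, 4] → torsion [2, 4]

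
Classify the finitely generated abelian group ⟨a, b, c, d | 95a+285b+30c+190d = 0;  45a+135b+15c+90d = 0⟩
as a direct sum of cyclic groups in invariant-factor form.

rank_ℚ(R)=2; free=4−2=2
SNF(R) diag = [5, 15] → torsion [5, 15]

Answer: M ≅ ℤ^2 ⊕ ℤ/5 ⊕ ℤ/15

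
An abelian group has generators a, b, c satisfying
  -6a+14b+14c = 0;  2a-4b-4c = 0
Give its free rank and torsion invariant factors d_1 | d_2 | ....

Answer: M ≅ ℤ^1 ⊕ ℤ/2 ⊕ ℤ/2

Derivation:
rank_ℚ(R)=2; free=3−2=1
SNF(R) diag = [2, 2] → torsion [2, 2]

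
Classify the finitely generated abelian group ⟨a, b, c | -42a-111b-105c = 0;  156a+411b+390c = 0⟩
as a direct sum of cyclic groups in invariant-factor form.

rank_ℚ(R)=2; free=3−2=1
SNF(R) diag = [3, 9] → torsion [3, 9]

Answer: M ≅ ℤ^1 ⊕ ℤ/3 ⊕ ℤ/9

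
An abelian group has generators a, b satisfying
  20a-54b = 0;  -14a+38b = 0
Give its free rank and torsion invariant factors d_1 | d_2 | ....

Answer: M ≅ ℤ/2 ⊕ ℤ/2

Derivation:
rank_ℚ(R)=2; free=2−2=0
SNF(R) diag = [2, 2] → torsion [2, 2]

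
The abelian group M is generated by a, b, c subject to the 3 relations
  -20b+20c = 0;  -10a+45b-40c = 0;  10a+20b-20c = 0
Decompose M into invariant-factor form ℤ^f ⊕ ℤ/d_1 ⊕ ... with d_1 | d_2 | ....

Answer: M ≅ ℤ/5 ⊕ ℤ/10 ⊕ ℤ/20

Derivation:
rank_ℚ(R)=3; free=3−3=0
SNF(R) diag = [5, 10, 20] → torsion [5, 10, 20]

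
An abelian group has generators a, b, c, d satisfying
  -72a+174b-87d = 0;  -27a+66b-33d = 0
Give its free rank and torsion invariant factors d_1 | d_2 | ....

rank_ℚ(R)=2; free=4−2=2
SNF(R) diag = [3, 9] → torsion [3, 9]

Answer: M ≅ ℤ^2 ⊕ ℤ/3 ⊕ ℤ/9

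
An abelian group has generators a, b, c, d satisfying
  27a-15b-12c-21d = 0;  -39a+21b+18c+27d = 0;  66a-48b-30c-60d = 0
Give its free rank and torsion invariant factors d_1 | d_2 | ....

rank_ℚ(R)=3; free=4−3=1
SNF(R) diag = [3, 6, 12] → torsion [3, 6, 12]

Answer: M ≅ ℤ^1 ⊕ ℤ/3 ⊕ ℤ/6 ⊕ ℤ/12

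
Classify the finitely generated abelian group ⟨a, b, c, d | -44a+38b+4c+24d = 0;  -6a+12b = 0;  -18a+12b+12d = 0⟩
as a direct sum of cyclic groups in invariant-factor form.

Answer: M ≅ ℤ^1 ⊕ ℤ/2 ⊕ ℤ/6 ⊕ ℤ/12

Derivation:
rank_ℚ(R)=3; free=4−3=1
SNF(R) diag = [2, 6, 12] → torsion [2, 6, 12]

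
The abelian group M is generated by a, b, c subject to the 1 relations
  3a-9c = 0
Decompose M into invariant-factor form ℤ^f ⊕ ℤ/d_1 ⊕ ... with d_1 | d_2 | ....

rank_ℚ(R)=1; free=3−1=2
SNF(R) diag = [3] → torsion [3]

Answer: M ≅ ℤ^2 ⊕ ℤ/3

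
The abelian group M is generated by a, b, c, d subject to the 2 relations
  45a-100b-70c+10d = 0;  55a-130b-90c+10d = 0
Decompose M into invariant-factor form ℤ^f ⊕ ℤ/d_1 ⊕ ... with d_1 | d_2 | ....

rank_ℚ(R)=2; free=4−2=2
SNF(R) diag = [5, 10] → torsion [5, 10]

Answer: M ≅ ℤ^2 ⊕ ℤ/5 ⊕ ℤ/10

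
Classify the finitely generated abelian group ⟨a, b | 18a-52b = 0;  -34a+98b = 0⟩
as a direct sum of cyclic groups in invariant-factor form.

Answer: M ≅ ℤ/2 ⊕ ℤ/2

Derivation:
rank_ℚ(R)=2; free=2−2=0
SNF(R) diag = [2, 2] → torsion [2, 2]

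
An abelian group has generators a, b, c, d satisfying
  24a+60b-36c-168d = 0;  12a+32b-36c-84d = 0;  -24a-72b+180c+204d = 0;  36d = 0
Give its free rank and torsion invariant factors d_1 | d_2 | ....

Answer: M ≅ ℤ/4 ⊕ ℤ/12 ⊕ ℤ/36 ⊕ ℤ/36

Derivation:
rank_ℚ(R)=4; free=4−4=0
SNF(R) diag = [4, 12, 36, 36] → torsion [4, 12, 36, 36]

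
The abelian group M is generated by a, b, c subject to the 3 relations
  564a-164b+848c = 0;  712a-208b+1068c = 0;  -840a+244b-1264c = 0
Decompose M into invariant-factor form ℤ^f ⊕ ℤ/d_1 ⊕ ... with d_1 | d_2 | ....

Answer: M ≅ ℤ/4 ⊕ ℤ/4 ⊕ ℤ/12

Derivation:
rank_ℚ(R)=3; free=3−3=0
SNF(R) diag = [4, 4, 12] → torsion [4, 4, 12]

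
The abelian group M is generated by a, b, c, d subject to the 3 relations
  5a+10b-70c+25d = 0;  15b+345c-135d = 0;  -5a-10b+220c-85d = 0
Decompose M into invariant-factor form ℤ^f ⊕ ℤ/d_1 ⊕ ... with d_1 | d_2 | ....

rank_ℚ(R)=3; free=4−3=1
SNF(R) diag = [5, 15, 30] → torsion [5, 15, 30]

Answer: M ≅ ℤ^1 ⊕ ℤ/5 ⊕ ℤ/15 ⊕ ℤ/30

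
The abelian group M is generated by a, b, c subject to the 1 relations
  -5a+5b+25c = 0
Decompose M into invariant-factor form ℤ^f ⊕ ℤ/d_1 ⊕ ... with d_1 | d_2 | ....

Answer: M ≅ ℤ^2 ⊕ ℤ/5

Derivation:
rank_ℚ(R)=1; free=3−1=2
SNF(R) diag = [5] → torsion [5]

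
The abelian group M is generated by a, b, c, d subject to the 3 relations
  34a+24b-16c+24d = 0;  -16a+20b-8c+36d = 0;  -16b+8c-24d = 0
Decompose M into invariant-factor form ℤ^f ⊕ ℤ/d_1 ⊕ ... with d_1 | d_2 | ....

Answer: M ≅ ℤ^1 ⊕ ℤ/2 ⊕ ℤ/4 ⊕ ℤ/8

Derivation:
rank_ℚ(R)=3; free=4−3=1
SNF(R) diag = [2, 4, 8] → torsion [2, 4, 8]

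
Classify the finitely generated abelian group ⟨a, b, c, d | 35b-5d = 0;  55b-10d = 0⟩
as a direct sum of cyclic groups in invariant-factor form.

Answer: M ≅ ℤ^2 ⊕ ℤ/5 ⊕ ℤ/15

Derivation:
rank_ℚ(R)=2; free=4−2=2
SNF(R) diag = [5, 15] → torsion [5, 15]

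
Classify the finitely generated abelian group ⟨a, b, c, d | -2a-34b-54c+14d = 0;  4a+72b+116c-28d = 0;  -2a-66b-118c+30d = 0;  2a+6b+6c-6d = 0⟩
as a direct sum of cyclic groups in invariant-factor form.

rank_ℚ(R)=4; free=4−4=0
SNF(R) diag = [2, 4, 8, 16] → torsion [2, 4, 8, 16]

Answer: M ≅ ℤ/2 ⊕ ℤ/4 ⊕ ℤ/8 ⊕ ℤ/16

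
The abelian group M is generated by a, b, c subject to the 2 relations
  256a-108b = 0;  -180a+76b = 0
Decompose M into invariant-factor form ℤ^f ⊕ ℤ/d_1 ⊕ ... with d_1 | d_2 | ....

rank_ℚ(R)=2; free=3−2=1
SNF(R) diag = [4, 4] → torsion [4, 4]

Answer: M ≅ ℤ^1 ⊕ ℤ/4 ⊕ ℤ/4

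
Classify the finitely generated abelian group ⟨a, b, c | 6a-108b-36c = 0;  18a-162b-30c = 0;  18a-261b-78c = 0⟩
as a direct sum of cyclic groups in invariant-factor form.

Answer: M ≅ ℤ/3 ⊕ ℤ/6 ⊕ ℤ/18

Derivation:
rank_ℚ(R)=3; free=3−3=0
SNF(R) diag = [3, 6, 18] → torsion [3, 6, 18]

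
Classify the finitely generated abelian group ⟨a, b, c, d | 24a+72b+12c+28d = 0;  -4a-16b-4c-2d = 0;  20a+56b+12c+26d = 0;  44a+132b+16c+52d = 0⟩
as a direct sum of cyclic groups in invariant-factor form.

Answer: M ≅ ℤ/2 ⊕ ℤ/4 ⊕ ℤ/4 ⊕ ℤ/8

Derivation:
rank_ℚ(R)=4; free=4−4=0
SNF(R) diag = [2, 4, 4, 8] → torsion [2, 4, 4, 8]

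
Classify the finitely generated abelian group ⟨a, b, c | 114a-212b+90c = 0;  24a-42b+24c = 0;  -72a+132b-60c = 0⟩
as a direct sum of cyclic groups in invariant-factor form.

Answer: M ≅ ℤ/2 ⊕ ℤ/6 ⊕ ℤ/12

Derivation:
rank_ℚ(R)=3; free=3−3=0
SNF(R) diag = [2, 6, 12] → torsion [2, 6, 12]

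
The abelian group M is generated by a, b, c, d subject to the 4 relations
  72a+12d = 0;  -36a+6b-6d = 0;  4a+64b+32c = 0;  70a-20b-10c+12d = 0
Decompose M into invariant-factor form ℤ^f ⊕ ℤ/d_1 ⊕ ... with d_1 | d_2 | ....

rank_ℚ(R)=4; free=4−4=0
SNF(R) diag = [2, 6, 12, 12] → torsion [2, 6, 12, 12]

Answer: M ≅ ℤ/2 ⊕ ℤ/6 ⊕ ℤ/12 ⊕ ℤ/12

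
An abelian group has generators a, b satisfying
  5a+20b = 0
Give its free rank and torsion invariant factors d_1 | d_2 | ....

rank_ℚ(R)=1; free=2−1=1
SNF(R) diag = [5] → torsion [5]

Answer: M ≅ ℤ^1 ⊕ ℤ/5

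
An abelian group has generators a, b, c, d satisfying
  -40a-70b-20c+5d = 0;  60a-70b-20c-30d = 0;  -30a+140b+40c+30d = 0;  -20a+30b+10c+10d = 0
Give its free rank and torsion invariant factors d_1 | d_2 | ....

Answer: M ≅ ℤ/5 ⊕ ℤ/10 ⊕ ℤ/10 ⊕ ℤ/30

Derivation:
rank_ℚ(R)=4; free=4−4=0
SNF(R) diag = [5, 10, 10, 30] → torsion [5, 10, 10, 30]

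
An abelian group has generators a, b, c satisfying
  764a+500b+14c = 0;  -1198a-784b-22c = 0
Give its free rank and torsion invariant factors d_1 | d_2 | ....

rank_ℚ(R)=2; free=3−2=1
SNF(R) diag = [2, 6] → torsion [2, 6]

Answer: M ≅ ℤ^1 ⊕ ℤ/2 ⊕ ℤ/6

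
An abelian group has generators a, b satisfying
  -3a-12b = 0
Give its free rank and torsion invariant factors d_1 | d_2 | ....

Answer: M ≅ ℤ^1 ⊕ ℤ/3

Derivation:
rank_ℚ(R)=1; free=2−1=1
SNF(R) diag = [3] → torsion [3]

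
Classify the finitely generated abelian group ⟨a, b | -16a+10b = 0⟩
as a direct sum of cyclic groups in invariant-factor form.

Answer: M ≅ ℤ^1 ⊕ ℤ/2

Derivation:
rank_ℚ(R)=1; free=2−1=1
SNF(R) diag = [2] → torsion [2]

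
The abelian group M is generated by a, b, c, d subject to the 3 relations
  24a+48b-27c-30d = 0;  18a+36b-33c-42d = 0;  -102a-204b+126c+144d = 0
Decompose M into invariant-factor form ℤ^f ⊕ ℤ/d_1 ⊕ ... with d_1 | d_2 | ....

Answer: M ≅ ℤ^1 ⊕ ℤ/3 ⊕ ℤ/6 ⊕ ℤ/12

Derivation:
rank_ℚ(R)=3; free=4−3=1
SNF(R) diag = [3, 6, 12] → torsion [3, 6, 12]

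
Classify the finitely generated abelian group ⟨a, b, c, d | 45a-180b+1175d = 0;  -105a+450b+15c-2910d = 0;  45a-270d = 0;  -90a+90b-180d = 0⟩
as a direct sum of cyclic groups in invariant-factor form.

rank_ℚ(R)=4; free=4−4=0
SNF(R) diag = [5, 15, 45, 90] → torsion [5, 15, 45, 90]

Answer: M ≅ ℤ/5 ⊕ ℤ/15 ⊕ ℤ/45 ⊕ ℤ/90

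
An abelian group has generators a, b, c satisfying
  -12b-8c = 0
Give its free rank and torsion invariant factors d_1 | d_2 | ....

Answer: M ≅ ℤ^2 ⊕ ℤ/4

Derivation:
rank_ℚ(R)=1; free=3−1=2
SNF(R) diag = [4] → torsion [4]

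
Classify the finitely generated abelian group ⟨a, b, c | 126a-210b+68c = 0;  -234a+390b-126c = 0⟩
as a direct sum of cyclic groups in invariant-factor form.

rank_ℚ(R)=2; free=3−2=1
SNF(R) diag = [2, 6] → torsion [2, 6]

Answer: M ≅ ℤ^1 ⊕ ℤ/2 ⊕ ℤ/6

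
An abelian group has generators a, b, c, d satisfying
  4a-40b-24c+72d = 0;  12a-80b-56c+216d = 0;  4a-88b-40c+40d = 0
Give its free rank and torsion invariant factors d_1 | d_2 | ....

Answer: M ≅ ℤ^1 ⊕ ℤ/4 ⊕ ℤ/8 ⊕ ℤ/16

Derivation:
rank_ℚ(R)=3; free=4−3=1
SNF(R) diag = [4, 8, 16] → torsion [4, 8, 16]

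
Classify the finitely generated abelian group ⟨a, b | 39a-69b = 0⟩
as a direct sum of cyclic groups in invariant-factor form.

Answer: M ≅ ℤ^1 ⊕ ℤ/3

Derivation:
rank_ℚ(R)=1; free=2−1=1
SNF(R) diag = [3] → torsion [3]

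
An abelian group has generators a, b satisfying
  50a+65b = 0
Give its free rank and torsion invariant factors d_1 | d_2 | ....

Answer: M ≅ ℤ^1 ⊕ ℤ/5

Derivation:
rank_ℚ(R)=1; free=2−1=1
SNF(R) diag = [5] → torsion [5]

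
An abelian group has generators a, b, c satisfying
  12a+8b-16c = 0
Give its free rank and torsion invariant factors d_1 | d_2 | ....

Answer: M ≅ ℤ^2 ⊕ ℤ/4

Derivation:
rank_ℚ(R)=1; free=3−1=2
SNF(R) diag = [4] → torsion [4]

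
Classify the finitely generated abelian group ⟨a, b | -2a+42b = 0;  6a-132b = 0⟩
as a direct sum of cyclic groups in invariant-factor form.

Answer: M ≅ ℤ/2 ⊕ ℤ/6

Derivation:
rank_ℚ(R)=2; free=2−2=0
SNF(R) diag = [2, 6] → torsion [2, 6]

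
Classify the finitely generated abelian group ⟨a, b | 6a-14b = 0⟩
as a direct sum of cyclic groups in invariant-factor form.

Answer: M ≅ ℤ^1 ⊕ ℤ/2

Derivation:
rank_ℚ(R)=1; free=2−1=1
SNF(R) diag = [2] → torsion [2]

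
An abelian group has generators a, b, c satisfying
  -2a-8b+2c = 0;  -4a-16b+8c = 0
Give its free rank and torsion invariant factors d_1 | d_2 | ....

Answer: M ≅ ℤ^1 ⊕ ℤ/2 ⊕ ℤ/4

Derivation:
rank_ℚ(R)=2; free=3−2=1
SNF(R) diag = [2, 4] → torsion [2, 4]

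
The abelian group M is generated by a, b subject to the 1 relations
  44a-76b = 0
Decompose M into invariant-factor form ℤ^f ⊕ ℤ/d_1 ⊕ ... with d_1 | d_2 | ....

Answer: M ≅ ℤ^1 ⊕ ℤ/4

Derivation:
rank_ℚ(R)=1; free=2−1=1
SNF(R) diag = [4] → torsion [4]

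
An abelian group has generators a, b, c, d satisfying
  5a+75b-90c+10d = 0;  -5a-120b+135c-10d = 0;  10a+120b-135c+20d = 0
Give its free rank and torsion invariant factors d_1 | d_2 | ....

rank_ℚ(R)=3; free=4−3=1
SNF(R) diag = [5, 15, 45] → torsion [5, 15, 45]

Answer: M ≅ ℤ^1 ⊕ ℤ/5 ⊕ ℤ/15 ⊕ ℤ/45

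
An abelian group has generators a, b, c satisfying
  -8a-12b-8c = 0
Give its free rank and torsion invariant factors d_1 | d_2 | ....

rank_ℚ(R)=1; free=3−1=2
SNF(R) diag = [4] → torsion [4]

Answer: M ≅ ℤ^2 ⊕ ℤ/4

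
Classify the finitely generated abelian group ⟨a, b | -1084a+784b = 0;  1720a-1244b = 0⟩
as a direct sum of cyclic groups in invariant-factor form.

rank_ℚ(R)=2; free=2−2=0
SNF(R) diag = [4, 4] → torsion [4, 4]

Answer: M ≅ ℤ/4 ⊕ ℤ/4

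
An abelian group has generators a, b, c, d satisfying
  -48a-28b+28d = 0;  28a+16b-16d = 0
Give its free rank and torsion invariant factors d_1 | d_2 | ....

Answer: M ≅ ℤ^2 ⊕ ℤ/4 ⊕ ℤ/4

Derivation:
rank_ℚ(R)=2; free=4−2=2
SNF(R) diag = [4, 4] → torsion [4, 4]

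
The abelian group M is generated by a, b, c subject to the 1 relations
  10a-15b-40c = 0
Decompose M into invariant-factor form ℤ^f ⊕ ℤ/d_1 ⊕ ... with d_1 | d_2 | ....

rank_ℚ(R)=1; free=3−1=2
SNF(R) diag = [5] → torsion [5]

Answer: M ≅ ℤ^2 ⊕ ℤ/5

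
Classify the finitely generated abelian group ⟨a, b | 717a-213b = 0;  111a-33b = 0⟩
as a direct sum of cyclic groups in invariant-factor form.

Answer: M ≅ ℤ/3 ⊕ ℤ/6

Derivation:
rank_ℚ(R)=2; free=2−2=0
SNF(R) diag = [3, 6] → torsion [3, 6]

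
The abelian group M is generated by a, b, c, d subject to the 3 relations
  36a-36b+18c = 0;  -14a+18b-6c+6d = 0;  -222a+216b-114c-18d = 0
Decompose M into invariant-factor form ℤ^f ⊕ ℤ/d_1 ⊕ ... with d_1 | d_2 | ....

Answer: M ≅ ℤ^1 ⊕ ℤ/2 ⊕ ℤ/6 ⊕ ℤ/18

Derivation:
rank_ℚ(R)=3; free=4−3=1
SNF(R) diag = [2, 6, 18] → torsion [2, 6, 18]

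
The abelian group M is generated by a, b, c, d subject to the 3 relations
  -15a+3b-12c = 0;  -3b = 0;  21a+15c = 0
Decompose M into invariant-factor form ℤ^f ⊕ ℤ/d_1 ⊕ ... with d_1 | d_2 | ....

Answer: M ≅ ℤ^1 ⊕ ℤ/3 ⊕ ℤ/3 ⊕ ℤ/9

Derivation:
rank_ℚ(R)=3; free=4−3=1
SNF(R) diag = [3, 3, 9] → torsion [3, 3, 9]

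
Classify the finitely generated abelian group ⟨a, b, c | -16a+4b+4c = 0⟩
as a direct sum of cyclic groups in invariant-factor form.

Answer: M ≅ ℤ^2 ⊕ ℤ/4

Derivation:
rank_ℚ(R)=1; free=3−1=2
SNF(R) diag = [4] → torsion [4]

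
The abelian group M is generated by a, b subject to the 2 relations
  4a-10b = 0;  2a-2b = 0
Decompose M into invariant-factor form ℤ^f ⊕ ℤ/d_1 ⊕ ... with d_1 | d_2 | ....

Answer: M ≅ ℤ/2 ⊕ ℤ/6

Derivation:
rank_ℚ(R)=2; free=2−2=0
SNF(R) diag = [2, 6] → torsion [2, 6]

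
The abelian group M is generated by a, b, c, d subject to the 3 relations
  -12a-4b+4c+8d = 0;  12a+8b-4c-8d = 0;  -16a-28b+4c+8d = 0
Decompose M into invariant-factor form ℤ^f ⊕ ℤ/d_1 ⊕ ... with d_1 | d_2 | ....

rank_ℚ(R)=3; free=4−3=1
SNF(R) diag = [4, 4, 4] → torsion [4, 4, 4]

Answer: M ≅ ℤ^1 ⊕ ℤ/4 ⊕ ℤ/4 ⊕ ℤ/4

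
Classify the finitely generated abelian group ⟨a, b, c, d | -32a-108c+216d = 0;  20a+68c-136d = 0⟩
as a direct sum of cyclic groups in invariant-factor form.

rank_ℚ(R)=2; free=4−2=2
SNF(R) diag = [4, 4] → torsion [4, 4]

Answer: M ≅ ℤ^2 ⊕ ℤ/4 ⊕ ℤ/4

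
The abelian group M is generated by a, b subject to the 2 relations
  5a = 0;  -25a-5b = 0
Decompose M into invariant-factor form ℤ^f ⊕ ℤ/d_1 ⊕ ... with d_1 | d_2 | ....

Answer: M ≅ ℤ/5 ⊕ ℤ/5

Derivation:
rank_ℚ(R)=2; free=2−2=0
SNF(R) diag = [5, 5] → torsion [5, 5]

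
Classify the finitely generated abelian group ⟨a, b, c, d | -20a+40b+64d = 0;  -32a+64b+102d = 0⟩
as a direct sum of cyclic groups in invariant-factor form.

rank_ℚ(R)=2; free=4−2=2
SNF(R) diag = [2, 4] → torsion [2, 4]

Answer: M ≅ ℤ^2 ⊕ ℤ/2 ⊕ ℤ/4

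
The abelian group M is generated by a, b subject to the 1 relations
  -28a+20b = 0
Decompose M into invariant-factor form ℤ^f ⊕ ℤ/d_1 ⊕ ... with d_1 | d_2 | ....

Answer: M ≅ ℤ^1 ⊕ ℤ/4

Derivation:
rank_ℚ(R)=1; free=2−1=1
SNF(R) diag = [4] → torsion [4]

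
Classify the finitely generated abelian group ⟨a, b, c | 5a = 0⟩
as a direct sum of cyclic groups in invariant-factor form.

Answer: M ≅ ℤ^2 ⊕ ℤ/5

Derivation:
rank_ℚ(R)=1; free=3−1=2
SNF(R) diag = [5] → torsion [5]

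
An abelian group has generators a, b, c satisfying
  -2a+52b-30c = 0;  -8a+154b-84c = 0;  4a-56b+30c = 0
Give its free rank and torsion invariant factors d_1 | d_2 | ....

Answer: M ≅ ℤ/2 ⊕ ℤ/6 ⊕ ℤ/18

Derivation:
rank_ℚ(R)=3; free=3−3=0
SNF(R) diag = [2, 6, 18] → torsion [2, 6, 18]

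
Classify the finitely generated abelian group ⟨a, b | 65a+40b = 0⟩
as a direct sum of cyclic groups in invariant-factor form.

Answer: M ≅ ℤ^1 ⊕ ℤ/5

Derivation:
rank_ℚ(R)=1; free=2−1=1
SNF(R) diag = [5] → torsion [5]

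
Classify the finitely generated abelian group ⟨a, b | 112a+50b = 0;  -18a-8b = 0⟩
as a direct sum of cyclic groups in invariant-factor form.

rank_ℚ(R)=2; free=2−2=0
SNF(R) diag = [2, 2] → torsion [2, 2]

Answer: M ≅ ℤ/2 ⊕ ℤ/2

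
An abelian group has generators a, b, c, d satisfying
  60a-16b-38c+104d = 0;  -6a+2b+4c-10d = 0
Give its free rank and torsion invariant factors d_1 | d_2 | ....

rank_ℚ(R)=2; free=4−2=2
SNF(R) diag = [2, 6] → torsion [2, 6]

Answer: M ≅ ℤ^2 ⊕ ℤ/2 ⊕ ℤ/6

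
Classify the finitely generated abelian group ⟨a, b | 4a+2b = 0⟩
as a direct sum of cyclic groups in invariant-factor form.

rank_ℚ(R)=1; free=2−1=1
SNF(R) diag = [2] → torsion [2]

Answer: M ≅ ℤ^1 ⊕ ℤ/2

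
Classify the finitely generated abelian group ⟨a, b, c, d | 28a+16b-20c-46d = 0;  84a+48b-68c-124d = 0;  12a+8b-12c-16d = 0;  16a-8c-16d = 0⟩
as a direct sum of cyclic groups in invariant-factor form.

Answer: M ≅ ℤ/2 ⊕ ℤ/4 ⊕ ℤ/8 ⊕ ℤ/8

Derivation:
rank_ℚ(R)=4; free=4−4=0
SNF(R) diag = [2, 4, 8, 8] → torsion [2, 4, 8, 8]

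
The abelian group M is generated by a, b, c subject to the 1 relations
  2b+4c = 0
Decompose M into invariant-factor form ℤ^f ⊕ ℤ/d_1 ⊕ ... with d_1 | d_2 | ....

rank_ℚ(R)=1; free=3−1=2
SNF(R) diag = [2] → torsion [2]

Answer: M ≅ ℤ^2 ⊕ ℤ/2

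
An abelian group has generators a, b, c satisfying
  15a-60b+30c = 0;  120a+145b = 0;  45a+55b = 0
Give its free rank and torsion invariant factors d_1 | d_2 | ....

Answer: M ≅ ℤ/5 ⊕ ℤ/15 ⊕ ℤ/30

Derivation:
rank_ℚ(R)=3; free=3−3=0
SNF(R) diag = [5, 15, 30] → torsion [5, 15, 30]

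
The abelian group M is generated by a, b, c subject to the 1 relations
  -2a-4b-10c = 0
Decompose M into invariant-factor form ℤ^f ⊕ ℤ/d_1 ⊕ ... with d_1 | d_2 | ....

Answer: M ≅ ℤ^2 ⊕ ℤ/2

Derivation:
rank_ℚ(R)=1; free=3−1=2
SNF(R) diag = [2] → torsion [2]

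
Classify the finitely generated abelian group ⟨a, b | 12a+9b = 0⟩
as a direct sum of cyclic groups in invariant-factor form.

rank_ℚ(R)=1; free=2−1=1
SNF(R) diag = [3] → torsion [3]

Answer: M ≅ ℤ^1 ⊕ ℤ/3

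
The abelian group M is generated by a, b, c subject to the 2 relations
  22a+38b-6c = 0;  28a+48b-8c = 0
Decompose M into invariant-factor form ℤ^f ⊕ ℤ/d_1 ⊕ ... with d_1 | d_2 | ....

rank_ℚ(R)=2; free=3−2=1
SNF(R) diag = [2, 4] → torsion [2, 4]

Answer: M ≅ ℤ^1 ⊕ ℤ/2 ⊕ ℤ/4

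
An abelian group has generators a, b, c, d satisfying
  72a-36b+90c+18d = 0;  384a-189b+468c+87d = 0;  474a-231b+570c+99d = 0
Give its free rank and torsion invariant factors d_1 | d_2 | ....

rank_ℚ(R)=3; free=4−3=1
SNF(R) diag = [3, 6, 18] → torsion [3, 6, 18]

Answer: M ≅ ℤ^1 ⊕ ℤ/3 ⊕ ℤ/6 ⊕ ℤ/18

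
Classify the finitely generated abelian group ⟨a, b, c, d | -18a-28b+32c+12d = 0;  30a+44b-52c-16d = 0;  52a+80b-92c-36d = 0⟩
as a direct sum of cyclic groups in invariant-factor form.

rank_ℚ(R)=3; free=4−3=1
SNF(R) diag = [2, 4, 8] → torsion [2, 4, 8]

Answer: M ≅ ℤ^1 ⊕ ℤ/2 ⊕ ℤ/4 ⊕ ℤ/8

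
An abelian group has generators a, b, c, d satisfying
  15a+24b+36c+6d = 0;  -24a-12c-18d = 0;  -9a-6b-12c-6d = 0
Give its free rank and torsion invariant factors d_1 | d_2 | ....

Answer: M ≅ ℤ^1 ⊕ ℤ/3 ⊕ ℤ/6 ⊕ ℤ/6

Derivation:
rank_ℚ(R)=3; free=4−3=1
SNF(R) diag = [3, 6, 6] → torsion [3, 6, 6]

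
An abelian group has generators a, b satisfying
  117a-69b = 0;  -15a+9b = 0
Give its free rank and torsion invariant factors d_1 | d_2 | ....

rank_ℚ(R)=2; free=2−2=0
SNF(R) diag = [3, 6] → torsion [3, 6]

Answer: M ≅ ℤ/3 ⊕ ℤ/6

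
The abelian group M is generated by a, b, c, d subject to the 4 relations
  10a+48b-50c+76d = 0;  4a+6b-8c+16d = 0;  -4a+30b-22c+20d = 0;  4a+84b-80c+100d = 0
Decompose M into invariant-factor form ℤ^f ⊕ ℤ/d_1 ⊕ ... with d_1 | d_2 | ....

rank_ℚ(R)=4; free=4−4=0
SNF(R) diag = [2, 6, 6, 12] → torsion [2, 6, 6, 12]

Answer: M ≅ ℤ/2 ⊕ ℤ/6 ⊕ ℤ/6 ⊕ ℤ/12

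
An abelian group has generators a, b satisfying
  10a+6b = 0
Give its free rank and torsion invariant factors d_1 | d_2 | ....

rank_ℚ(R)=1; free=2−1=1
SNF(R) diag = [2] → torsion [2]

Answer: M ≅ ℤ^1 ⊕ ℤ/2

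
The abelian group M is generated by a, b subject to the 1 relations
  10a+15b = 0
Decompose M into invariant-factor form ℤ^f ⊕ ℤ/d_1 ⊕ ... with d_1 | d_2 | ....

Answer: M ≅ ℤ^1 ⊕ ℤ/5

Derivation:
rank_ℚ(R)=1; free=2−1=1
SNF(R) diag = [5] → torsion [5]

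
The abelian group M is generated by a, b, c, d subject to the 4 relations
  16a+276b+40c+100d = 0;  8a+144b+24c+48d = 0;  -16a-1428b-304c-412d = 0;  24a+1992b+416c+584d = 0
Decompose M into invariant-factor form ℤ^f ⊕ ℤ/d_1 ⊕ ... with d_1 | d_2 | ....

Answer: M ≅ ℤ/4 ⊕ ℤ/8 ⊕ ℤ/24 ⊕ ℤ/72

Derivation:
rank_ℚ(R)=4; free=4−4=0
SNF(R) diag = [4, 8, 24, 72] → torsion [4, 8, 24, 72]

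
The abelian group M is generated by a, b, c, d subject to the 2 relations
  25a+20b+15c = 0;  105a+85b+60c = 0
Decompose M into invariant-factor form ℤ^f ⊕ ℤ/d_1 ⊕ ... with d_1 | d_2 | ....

rank_ℚ(R)=2; free=4−2=2
SNF(R) diag = [5, 5] → torsion [5, 5]

Answer: M ≅ ℤ^2 ⊕ ℤ/5 ⊕ ℤ/5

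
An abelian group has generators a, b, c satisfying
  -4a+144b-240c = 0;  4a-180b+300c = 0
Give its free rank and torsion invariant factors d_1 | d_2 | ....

rank_ℚ(R)=2; free=3−2=1
SNF(R) diag = [4, 12] → torsion [4, 12]

Answer: M ≅ ℤ^1 ⊕ ℤ/4 ⊕ ℤ/12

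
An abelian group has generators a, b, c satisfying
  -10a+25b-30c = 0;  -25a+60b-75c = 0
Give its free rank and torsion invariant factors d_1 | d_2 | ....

Answer: M ≅ ℤ^1 ⊕ ℤ/5 ⊕ ℤ/5

Derivation:
rank_ℚ(R)=2; free=3−2=1
SNF(R) diag = [5, 5] → torsion [5, 5]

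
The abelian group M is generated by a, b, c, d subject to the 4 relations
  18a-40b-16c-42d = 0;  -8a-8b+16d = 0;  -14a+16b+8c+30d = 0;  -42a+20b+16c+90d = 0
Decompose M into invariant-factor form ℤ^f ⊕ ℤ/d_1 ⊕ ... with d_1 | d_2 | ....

Answer: M ≅ ℤ/2 ⊕ ℤ/4 ⊕ ℤ/8 ⊕ ℤ/8

Derivation:
rank_ℚ(R)=4; free=4−4=0
SNF(R) diag = [2, 4, 8, 8] → torsion [2, 4, 8, 8]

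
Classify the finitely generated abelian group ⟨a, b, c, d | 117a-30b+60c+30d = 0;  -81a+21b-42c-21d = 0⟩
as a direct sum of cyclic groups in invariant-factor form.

rank_ℚ(R)=2; free=4−2=2
SNF(R) diag = [3, 9] → torsion [3, 9]

Answer: M ≅ ℤ^2 ⊕ ℤ/3 ⊕ ℤ/9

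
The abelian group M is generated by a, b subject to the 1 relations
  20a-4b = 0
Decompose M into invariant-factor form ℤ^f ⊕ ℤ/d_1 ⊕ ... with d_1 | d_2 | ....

Answer: M ≅ ℤ^1 ⊕ ℤ/4

Derivation:
rank_ℚ(R)=1; free=2−1=1
SNF(R) diag = [4] → torsion [4]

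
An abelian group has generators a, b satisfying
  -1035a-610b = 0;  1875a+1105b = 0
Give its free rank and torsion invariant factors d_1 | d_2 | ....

Answer: M ≅ ℤ/5 ⊕ ℤ/15

Derivation:
rank_ℚ(R)=2; free=2−2=0
SNF(R) diag = [5, 15] → torsion [5, 15]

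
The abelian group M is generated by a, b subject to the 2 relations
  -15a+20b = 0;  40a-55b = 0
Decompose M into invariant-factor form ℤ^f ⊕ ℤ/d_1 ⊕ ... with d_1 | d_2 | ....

Answer: M ≅ ℤ/5 ⊕ ℤ/5

Derivation:
rank_ℚ(R)=2; free=2−2=0
SNF(R) diag = [5, 5] → torsion [5, 5]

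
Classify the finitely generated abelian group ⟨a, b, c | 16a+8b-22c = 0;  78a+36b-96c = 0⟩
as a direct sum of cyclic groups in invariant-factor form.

rank_ℚ(R)=2; free=3−2=1
SNF(R) diag = [2, 6] → torsion [2, 6]

Answer: M ≅ ℤ^1 ⊕ ℤ/2 ⊕ ℤ/6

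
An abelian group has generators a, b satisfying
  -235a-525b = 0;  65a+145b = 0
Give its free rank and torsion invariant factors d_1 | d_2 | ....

rank_ℚ(R)=2; free=2−2=0
SNF(R) diag = [5, 10] → torsion [5, 10]

Answer: M ≅ ℤ/5 ⊕ ℤ/10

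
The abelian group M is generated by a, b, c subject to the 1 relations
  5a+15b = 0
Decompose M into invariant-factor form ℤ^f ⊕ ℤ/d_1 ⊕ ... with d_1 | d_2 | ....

rank_ℚ(R)=1; free=3−1=2
SNF(R) diag = [5] → torsion [5]

Answer: M ≅ ℤ^2 ⊕ ℤ/5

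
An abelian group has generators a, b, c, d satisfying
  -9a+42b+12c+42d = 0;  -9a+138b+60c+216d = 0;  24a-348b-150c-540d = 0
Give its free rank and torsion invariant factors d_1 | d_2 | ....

rank_ℚ(R)=3; free=4−3=1
SNF(R) diag = [3, 6, 6] → torsion [3, 6, 6]

Answer: M ≅ ℤ^1 ⊕ ℤ/3 ⊕ ℤ/6 ⊕ ℤ/6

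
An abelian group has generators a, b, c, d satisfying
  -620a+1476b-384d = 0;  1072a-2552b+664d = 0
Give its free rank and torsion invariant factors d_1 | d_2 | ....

rank_ℚ(R)=2; free=4−2=2
SNF(R) diag = [4, 8] → torsion [4, 8]

Answer: M ≅ ℤ^2 ⊕ ℤ/4 ⊕ ℤ/8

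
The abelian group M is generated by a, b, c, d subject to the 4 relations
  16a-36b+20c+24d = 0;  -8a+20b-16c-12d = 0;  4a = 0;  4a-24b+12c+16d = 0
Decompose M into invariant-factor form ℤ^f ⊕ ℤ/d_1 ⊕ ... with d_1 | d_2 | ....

rank_ℚ(R)=4; free=4−4=0
SNF(R) diag = [4, 4, 4, 4] → torsion [4, 4, 4, 4]

Answer: M ≅ ℤ/4 ⊕ ℤ/4 ⊕ ℤ/4 ⊕ ℤ/4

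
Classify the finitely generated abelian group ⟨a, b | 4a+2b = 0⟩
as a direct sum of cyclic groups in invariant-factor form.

rank_ℚ(R)=1; free=2−1=1
SNF(R) diag = [2] → torsion [2]

Answer: M ≅ ℤ^1 ⊕ ℤ/2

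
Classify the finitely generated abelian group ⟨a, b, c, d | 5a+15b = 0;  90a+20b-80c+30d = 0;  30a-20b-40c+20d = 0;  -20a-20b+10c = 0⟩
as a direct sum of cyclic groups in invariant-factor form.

Answer: M ≅ ℤ/5 ⊕ ℤ/10 ⊕ ℤ/10 ⊕ ℤ/10

Derivation:
rank_ℚ(R)=4; free=4−4=0
SNF(R) diag = [5, 10, 10, 10] → torsion [5, 10, 10, 10]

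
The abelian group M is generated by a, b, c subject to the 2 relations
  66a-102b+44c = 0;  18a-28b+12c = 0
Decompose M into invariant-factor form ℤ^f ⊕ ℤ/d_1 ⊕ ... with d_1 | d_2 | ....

Answer: M ≅ ℤ^1 ⊕ ℤ/2 ⊕ ℤ/2

Derivation:
rank_ℚ(R)=2; free=3−2=1
SNF(R) diag = [2, 2] → torsion [2, 2]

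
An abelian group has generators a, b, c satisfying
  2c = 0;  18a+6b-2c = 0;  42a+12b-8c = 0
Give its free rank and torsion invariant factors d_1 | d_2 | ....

Answer: M ≅ ℤ/2 ⊕ ℤ/6 ⊕ ℤ/6

Derivation:
rank_ℚ(R)=3; free=3−3=0
SNF(R) diag = [2, 6, 6] → torsion [2, 6, 6]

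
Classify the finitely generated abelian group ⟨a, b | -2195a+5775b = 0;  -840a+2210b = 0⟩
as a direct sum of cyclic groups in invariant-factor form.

Answer: M ≅ ℤ/5 ⊕ ℤ/10

Derivation:
rank_ℚ(R)=2; free=2−2=0
SNF(R) diag = [5, 10] → torsion [5, 10]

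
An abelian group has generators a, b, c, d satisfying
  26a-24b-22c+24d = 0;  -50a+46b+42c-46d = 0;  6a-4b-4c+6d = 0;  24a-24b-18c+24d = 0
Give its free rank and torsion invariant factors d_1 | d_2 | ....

Answer: M ≅ ℤ/2 ⊕ ℤ/2 ⊕ ℤ/2 ⊕ ℤ/6

Derivation:
rank_ℚ(R)=4; free=4−4=0
SNF(R) diag = [2, 2, 2, 6] → torsion [2, 2, 2, 6]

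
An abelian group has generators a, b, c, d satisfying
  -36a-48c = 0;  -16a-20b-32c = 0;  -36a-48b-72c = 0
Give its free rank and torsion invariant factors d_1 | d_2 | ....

rank_ℚ(R)=3; free=4−3=1
SNF(R) diag = [4, 12, 24] → torsion [4, 12, 24]

Answer: M ≅ ℤ^1 ⊕ ℤ/4 ⊕ ℤ/12 ⊕ ℤ/24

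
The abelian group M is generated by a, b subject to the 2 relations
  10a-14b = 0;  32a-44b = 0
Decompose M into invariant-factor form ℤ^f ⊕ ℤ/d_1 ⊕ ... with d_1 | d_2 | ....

Answer: M ≅ ℤ/2 ⊕ ℤ/4

Derivation:
rank_ℚ(R)=2; free=2−2=0
SNF(R) diag = [2, 4] → torsion [2, 4]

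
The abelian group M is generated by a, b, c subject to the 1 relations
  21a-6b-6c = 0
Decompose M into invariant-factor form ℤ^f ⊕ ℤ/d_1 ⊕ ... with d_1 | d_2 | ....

rank_ℚ(R)=1; free=3−1=2
SNF(R) diag = [3] → torsion [3]

Answer: M ≅ ℤ^2 ⊕ ℤ/3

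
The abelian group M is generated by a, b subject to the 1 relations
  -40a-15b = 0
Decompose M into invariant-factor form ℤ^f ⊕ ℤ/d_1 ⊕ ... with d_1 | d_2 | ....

Answer: M ≅ ℤ^1 ⊕ ℤ/5

Derivation:
rank_ℚ(R)=1; free=2−1=1
SNF(R) diag = [5] → torsion [5]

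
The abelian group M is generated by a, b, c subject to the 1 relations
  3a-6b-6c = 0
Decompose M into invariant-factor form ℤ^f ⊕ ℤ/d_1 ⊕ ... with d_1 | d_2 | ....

Answer: M ≅ ℤ^2 ⊕ ℤ/3

Derivation:
rank_ℚ(R)=1; free=3−1=2
SNF(R) diag = [3] → torsion [3]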